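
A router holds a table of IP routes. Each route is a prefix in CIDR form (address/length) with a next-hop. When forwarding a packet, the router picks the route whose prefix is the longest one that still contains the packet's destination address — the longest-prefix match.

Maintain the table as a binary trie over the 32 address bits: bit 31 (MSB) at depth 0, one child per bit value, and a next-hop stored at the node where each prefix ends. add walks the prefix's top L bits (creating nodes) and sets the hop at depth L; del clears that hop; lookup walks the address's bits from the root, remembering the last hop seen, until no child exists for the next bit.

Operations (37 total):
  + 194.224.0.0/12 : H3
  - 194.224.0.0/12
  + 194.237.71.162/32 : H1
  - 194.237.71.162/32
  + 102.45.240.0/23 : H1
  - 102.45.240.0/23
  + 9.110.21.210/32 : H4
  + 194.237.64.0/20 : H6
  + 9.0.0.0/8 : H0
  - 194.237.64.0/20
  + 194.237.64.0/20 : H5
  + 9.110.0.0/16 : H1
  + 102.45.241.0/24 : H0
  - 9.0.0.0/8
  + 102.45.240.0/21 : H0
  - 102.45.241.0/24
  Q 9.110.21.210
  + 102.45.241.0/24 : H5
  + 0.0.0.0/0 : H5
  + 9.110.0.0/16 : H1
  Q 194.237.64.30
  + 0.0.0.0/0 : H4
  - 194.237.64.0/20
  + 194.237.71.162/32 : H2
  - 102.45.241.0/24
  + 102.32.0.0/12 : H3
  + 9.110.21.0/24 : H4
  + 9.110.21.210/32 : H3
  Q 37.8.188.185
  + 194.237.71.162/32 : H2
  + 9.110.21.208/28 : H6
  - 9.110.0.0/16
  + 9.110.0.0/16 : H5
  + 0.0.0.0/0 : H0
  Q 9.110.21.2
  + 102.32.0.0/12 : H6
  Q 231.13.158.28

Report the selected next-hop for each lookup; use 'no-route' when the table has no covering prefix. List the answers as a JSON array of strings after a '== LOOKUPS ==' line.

Trace:
  + 194.224.0.0/12 (H3) depth=12
  del 194.224.0.0/12 (clear depth 12)
  + 194.237.71.162/32 (H1) depth=32
  del 194.237.71.162/32 (clear depth 32)
  + 102.45.240.0/23 (H1) depth=23
  del 102.45.240.0/23 (clear depth 23)
  + 9.110.21.210/32 (H4) depth=32
  + 194.237.64.0/20 (H6) depth=20
  + 9.0.0.0/8 (H0) depth=8
  del 194.237.64.0/20 (clear depth 20)
  + 194.237.64.0/20 (H5) depth=20
  + 9.110.0.0/16 (H1) depth=16
  + 102.45.241.0/24 (H0) depth=24
  del 9.0.0.0/8 (clear depth 8)
  + 102.45.240.0/21 (H0) depth=21
  del 102.45.241.0/24 (clear depth 24)
  lookup 9.110.21.210: bits 00001001011011100001010111010010 walk d0:-→d1:-→d2:-→d3:-→d4:-→d5:-→d6:-→d7:-→d8:-→d9:-→d10:-→d11:-→d12:-→d13:-→d14:-→d15:-→d16:H1→d17:-→d18:-→d19:-→d20:-→d21:-→d22:-→d23:-→d24:-→d25:-→d26:-→d27:-→d28:-→d29:-→d30:-→d31:-→d32:H4 -> H4
  + 102.45.241.0/24 (H5) depth=24
  + 0.0.0.0/0 (H5) depth=0
  + 9.110.0.0/16 (H1) depth=16
  lookup 194.237.64.30: bits 110000101110110101000 walk d0:H5→d1:-→d2:-→d3:-→d4:-→d5:-→d6:-→d7:-→d8:-→d9:-→d10:-→d11:-→d12:-→d13:-→d14:-→d15:-→d16:-→d17:-→d18:-→d19:-→d20:H5→d21:- -> H5
  + 0.0.0.0/0 (H4) depth=0
  del 194.237.64.0/20 (clear depth 20)
  + 194.237.71.162/32 (H2) depth=32
  del 102.45.241.0/24 (clear depth 24)
  + 102.32.0.0/12 (H3) depth=12
  + 9.110.21.0/24 (H4) depth=24
  + 9.110.21.210/32 (H3) depth=32
  lookup 37.8.188.185: bits 00 walk d0:H4→d1:-→d2:- -> H4
  + 194.237.71.162/32 (H2) depth=32
  + 9.110.21.208/28 (H6) depth=28
  del 9.110.0.0/16 (clear depth 16)
  + 9.110.0.0/16 (H5) depth=16
  + 0.0.0.0/0 (H0) depth=0
  lookup 9.110.21.2: bits 000010010110111000010101 walk d0:H0→d1:-→d2:-→d3:-→d4:-→d5:-→d6:-→d7:-→d8:-→d9:-→d10:-→d11:-→d12:-→d13:-→d14:-→d15:-→d16:H5→d17:-→d18:-→d19:-→d20:-→d21:-→d22:-→d23:-→d24:H4 -> H4
  + 102.32.0.0/12 (H6) depth=12
  lookup 231.13.158.28: bits 11 walk d0:H0→d1:-→d2:- -> H0

== LOOKUPS ==
["H4","H5","H4","H4","H0"]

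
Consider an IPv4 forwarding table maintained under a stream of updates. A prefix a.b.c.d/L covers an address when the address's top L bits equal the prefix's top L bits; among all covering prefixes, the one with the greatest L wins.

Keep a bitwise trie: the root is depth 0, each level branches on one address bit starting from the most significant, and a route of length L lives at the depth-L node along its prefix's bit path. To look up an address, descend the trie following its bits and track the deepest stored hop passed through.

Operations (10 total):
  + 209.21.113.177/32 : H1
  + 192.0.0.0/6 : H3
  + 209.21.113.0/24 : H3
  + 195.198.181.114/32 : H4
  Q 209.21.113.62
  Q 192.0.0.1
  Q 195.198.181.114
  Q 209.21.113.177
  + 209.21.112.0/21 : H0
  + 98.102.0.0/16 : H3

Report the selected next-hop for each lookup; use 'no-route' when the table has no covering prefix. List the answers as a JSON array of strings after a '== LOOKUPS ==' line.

Trace:
  add 209.21.113.177/32 -> H1 at depth 32
  add 192.0.0.0/6 -> H3 at depth 6
  add 209.21.113.0/24 -> H3 at depth 24
  add 195.198.181.114/32 -> H4 at depth 32
  ? 209.21.113.62  path d0:-→d1:-→d2:-→d3:-→d4:-→d5:-→d6:-→d7:-→d8:-→d9:-→d10:-→d11:-→d12:-→d13:-→d14:-→d15:-→d16:-→d17:-→d18:-→d19:-→d20:-→d21:-→d22:-→d23:-→d24:H3  best=H3
  ? 192.0.0.1  path d0:-→d1:-→d2:-→d3:-→d4:-→d5:-→d6:H3  best=H3
  ? 195.198.181.114  path d0:-→d1:-→d2:-→d3:-→d4:-→d5:-→d6:H3→d7:-→d8:-→d9:-→d10:-→d11:-→d12:-→d13:-→d14:-→d15:-→d16:-→d17:-→d18:-→d19:-→d20:-→d21:-→d22:-→d23:-→d24:-→d25:-→d26:-→d27:-→d28:-→d29:-→d30:-→d31:-→d32:H4  best=H4
  ? 209.21.113.177  path d0:-→d1:-→d2:-→d3:-→d4:-→d5:-→d6:-→d7:-→d8:-→d9:-→d10:-→d11:-→d12:-→d13:-→d14:-→d15:-→d16:-→d17:-→d18:-→d19:-→d20:-→d21:-→d22:-→d23:-→d24:H3→d25:-→d26:-→d27:-→d28:-→d29:-→d30:-→d31:-→d32:H1  best=H1
  add 209.21.112.0/21 -> H0 at depth 21
  add 98.102.0.0/16 -> H3 at depth 16

== LOOKUPS ==
["H3","H3","H4","H1"]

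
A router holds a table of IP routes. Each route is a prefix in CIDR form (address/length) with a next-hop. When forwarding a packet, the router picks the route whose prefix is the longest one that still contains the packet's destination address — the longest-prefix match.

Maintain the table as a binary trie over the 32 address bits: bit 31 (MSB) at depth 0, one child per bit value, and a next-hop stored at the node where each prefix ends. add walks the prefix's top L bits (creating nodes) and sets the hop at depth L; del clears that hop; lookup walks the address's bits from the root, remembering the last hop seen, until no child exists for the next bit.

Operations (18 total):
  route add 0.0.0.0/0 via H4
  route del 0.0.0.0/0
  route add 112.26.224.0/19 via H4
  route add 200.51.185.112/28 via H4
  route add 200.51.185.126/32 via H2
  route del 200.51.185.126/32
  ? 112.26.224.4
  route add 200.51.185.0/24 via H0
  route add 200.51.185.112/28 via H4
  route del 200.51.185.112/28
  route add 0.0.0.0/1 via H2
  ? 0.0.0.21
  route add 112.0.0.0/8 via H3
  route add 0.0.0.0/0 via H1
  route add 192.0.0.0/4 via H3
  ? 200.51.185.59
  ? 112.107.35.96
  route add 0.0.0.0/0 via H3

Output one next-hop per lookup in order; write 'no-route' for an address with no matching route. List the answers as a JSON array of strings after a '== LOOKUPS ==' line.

Apply in order:
  add 0.0.0.0/0 -> H4 at depth 0
  - 0.0.0.0/0 clear@0
  add 112.26.224.0/19 -> H4 at depth 19
  add 200.51.185.112/28 -> H4 at depth 28
  add 200.51.185.126/32 -> H2 at depth 32
  - 200.51.185.126/32 clear@32
  Q 112.26.224.4: descend 0111000000011010111 ; hops seen [H4] ; pick H4
  add 200.51.185.0/24 -> H0 at depth 24
  add 200.51.185.112/28 -> H4 at depth 28
  - 200.51.185.112/28 clear@28
  add 0.0.0.0/1 -> H2 at depth 1
  Q 0.0.0.21: descend 0 ; hops seen [H2] ; pick H2
  add 112.0.0.0/8 -> H3 at depth 8
  add 0.0.0.0/0 -> H1 at depth 0
  add 192.0.0.0/4 -> H3 at depth 4
  Q 200.51.185.59: descend 1100100000110011101110010 ; hops seen [H1,H3,H0] ; pick H0
  Q 112.107.35.96: descend 011100000 ; hops seen [H1,H2,H3] ; pick H3
  add 0.0.0.0/0 -> H3 at depth 0

== LOOKUPS ==
["H4","H2","H0","H3"]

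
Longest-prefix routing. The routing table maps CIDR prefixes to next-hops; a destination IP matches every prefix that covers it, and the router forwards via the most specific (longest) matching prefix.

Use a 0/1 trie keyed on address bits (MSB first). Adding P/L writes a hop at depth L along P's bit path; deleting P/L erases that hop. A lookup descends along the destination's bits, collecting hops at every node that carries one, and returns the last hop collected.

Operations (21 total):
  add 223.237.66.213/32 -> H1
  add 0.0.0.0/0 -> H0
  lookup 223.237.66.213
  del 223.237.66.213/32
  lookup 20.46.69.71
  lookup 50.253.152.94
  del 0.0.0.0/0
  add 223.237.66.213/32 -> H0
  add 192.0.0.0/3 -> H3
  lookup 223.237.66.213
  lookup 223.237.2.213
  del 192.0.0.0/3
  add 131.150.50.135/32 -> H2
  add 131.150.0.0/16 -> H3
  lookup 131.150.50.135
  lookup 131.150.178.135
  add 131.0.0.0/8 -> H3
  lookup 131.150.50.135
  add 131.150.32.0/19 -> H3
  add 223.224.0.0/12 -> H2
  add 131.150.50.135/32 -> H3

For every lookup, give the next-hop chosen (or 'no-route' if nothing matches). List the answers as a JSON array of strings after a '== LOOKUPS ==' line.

Process each operation:
  + 223.237.66.213/32 (H1) depth=32
  + 0.0.0.0/0 (H0) depth=0
  Q 223.237.66.213: descend 11011111111011010100001011010101 ; hops seen [H0,H1] ; pick H1
  del 223.237.66.213/32 (clear depth 32)
  Q 20.46.69.71: descend ε ; hops seen [H0] ; pick H0
  Q 50.253.152.94: descend ε ; hops seen [H0] ; pick H0
  del 0.0.0.0/0 (clear depth 0)
  + 223.237.66.213/32 (H0) depth=32
  + 192.0.0.0/3 (H3) depth=3
  Q 223.237.66.213: descend 11011111111011010100001011010101 ; hops seen [H3,H0] ; pick H0
  Q 223.237.2.213: descend 11011111111011010 ; hops seen [H3] ; pick H3
  del 192.0.0.0/3 (clear depth 3)
  + 131.150.50.135/32 (H2) depth=32
  + 131.150.0.0/16 (H3) depth=16
  Q 131.150.50.135: descend 10000011100101100011001010000111 ; hops seen [H3,H2] ; pick H2
  Q 131.150.178.135: descend 1000001110010110 ; hops seen [H3] ; pick H3
  + 131.0.0.0/8 (H3) depth=8
  Q 131.150.50.135: descend 10000011100101100011001010000111 ; hops seen [H3,H3,H2] ; pick H2
  + 131.150.32.0/19 (H3) depth=19
  + 223.224.0.0/12 (H2) depth=12
  + 131.150.50.135/32 (H3) depth=32

== LOOKUPS ==
["H1","H0","H0","H0","H3","H2","H3","H2"]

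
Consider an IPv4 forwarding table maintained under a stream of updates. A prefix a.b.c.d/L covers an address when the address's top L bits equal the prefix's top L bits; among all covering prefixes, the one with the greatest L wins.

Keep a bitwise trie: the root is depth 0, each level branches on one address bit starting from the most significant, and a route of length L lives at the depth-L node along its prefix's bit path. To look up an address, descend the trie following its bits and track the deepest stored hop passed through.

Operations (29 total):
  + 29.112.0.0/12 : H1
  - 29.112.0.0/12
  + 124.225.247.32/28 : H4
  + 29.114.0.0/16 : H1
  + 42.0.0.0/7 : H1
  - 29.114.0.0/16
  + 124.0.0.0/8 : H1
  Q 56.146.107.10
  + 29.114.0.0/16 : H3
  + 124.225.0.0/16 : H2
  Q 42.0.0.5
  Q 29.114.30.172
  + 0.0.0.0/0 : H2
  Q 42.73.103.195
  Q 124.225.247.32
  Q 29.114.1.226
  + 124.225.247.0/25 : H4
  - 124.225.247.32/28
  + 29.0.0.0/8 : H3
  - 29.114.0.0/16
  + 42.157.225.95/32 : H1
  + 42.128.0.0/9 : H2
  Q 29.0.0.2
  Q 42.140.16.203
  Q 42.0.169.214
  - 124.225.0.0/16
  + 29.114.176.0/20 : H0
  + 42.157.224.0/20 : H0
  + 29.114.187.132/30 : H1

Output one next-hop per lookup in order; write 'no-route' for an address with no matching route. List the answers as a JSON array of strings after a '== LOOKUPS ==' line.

Process each operation:
  add 29.112.0.0/12 -> H1 at depth 12
  - 29.112.0.0/12 clear@12
  add 124.225.247.32/28 -> H4 at depth 28
  add 29.114.0.0/16 -> H1 at depth 16
  add 42.0.0.0/7 -> H1 at depth 7
  - 29.114.0.0/16 clear@16
  add 124.0.0.0/8 -> H1 at depth 8
  ? 56.146.107.10  path d0:-→d1:-→d2:-→d3:-  best=no-route
  add 29.114.0.0/16 -> H3 at depth 16
  add 124.225.0.0/16 -> H2 at depth 16
  ? 42.0.0.5  path d0:-→d1:-→d2:-→d3:-→d4:-→d5:-→d6:-→d7:H1  best=H1
  ? 29.114.30.172  path d0:-→d1:-→d2:-→d3:-→d4:-→d5:-→d6:-→d7:-→d8:-→d9:-→d10:-→d11:-→d12:-→d13:-→d14:-→d15:-→d16:H3  best=H3
  add 0.0.0.0/0 -> H2 at depth 0
  ? 42.73.103.195  path d0:H2→d1:-→d2:-→d3:-→d4:-→d5:-→d6:-→d7:H1  best=H1
  ? 124.225.247.32  path d0:H2→d1:-→d2:-→d3:-→d4:-→d5:-→d6:-→d7:-→d8:H1→d9:-→d10:-→d11:-→d12:-→d13:-→d14:-→d15:-→d16:H2→d17:-→d18:-→d19:-→d20:-→d21:-→d22:-→d23:-→d24:-→d25:-→d26:-→d27:-→d28:H4  best=H4
  ? 29.114.1.226  path d0:H2→d1:-→d2:-→d3:-→d4:-→d5:-→d6:-→d7:-→d8:-→d9:-→d10:-→d11:-→d12:-→d13:-→d14:-→d15:-→d16:H3  best=H3
  add 124.225.247.0/25 -> H4 at depth 25
  - 124.225.247.32/28 clear@28
  add 29.0.0.0/8 -> H3 at depth 8
  - 29.114.0.0/16 clear@16
  add 42.157.225.95/32 -> H1 at depth 32
  add 42.128.0.0/9 -> H2 at depth 9
  ? 29.0.0.2  path d0:H2→d1:-→d2:-→d3:-→d4:-→d5:-→d6:-→d7:-→d8:H3→d9:-  best=H3
  ? 42.140.16.203  path d0:H2→d1:-→d2:-→d3:-→d4:-→d5:-→d6:-→d7:H1→d8:-→d9:H2→d10:-→d11:-  best=H2
  ? 42.0.169.214  path d0:H2→d1:-→d2:-→d3:-→d4:-→d5:-→d6:-→d7:H1→d8:-  best=H1
  - 124.225.0.0/16 clear@16
  add 29.114.176.0/20 -> H0 at depth 20
  add 42.157.224.0/20 -> H0 at depth 20
  add 29.114.187.132/30 -> H1 at depth 30

== LOOKUPS ==
["no-route","H1","H3","H1","H4","H3","H3","H2","H1"]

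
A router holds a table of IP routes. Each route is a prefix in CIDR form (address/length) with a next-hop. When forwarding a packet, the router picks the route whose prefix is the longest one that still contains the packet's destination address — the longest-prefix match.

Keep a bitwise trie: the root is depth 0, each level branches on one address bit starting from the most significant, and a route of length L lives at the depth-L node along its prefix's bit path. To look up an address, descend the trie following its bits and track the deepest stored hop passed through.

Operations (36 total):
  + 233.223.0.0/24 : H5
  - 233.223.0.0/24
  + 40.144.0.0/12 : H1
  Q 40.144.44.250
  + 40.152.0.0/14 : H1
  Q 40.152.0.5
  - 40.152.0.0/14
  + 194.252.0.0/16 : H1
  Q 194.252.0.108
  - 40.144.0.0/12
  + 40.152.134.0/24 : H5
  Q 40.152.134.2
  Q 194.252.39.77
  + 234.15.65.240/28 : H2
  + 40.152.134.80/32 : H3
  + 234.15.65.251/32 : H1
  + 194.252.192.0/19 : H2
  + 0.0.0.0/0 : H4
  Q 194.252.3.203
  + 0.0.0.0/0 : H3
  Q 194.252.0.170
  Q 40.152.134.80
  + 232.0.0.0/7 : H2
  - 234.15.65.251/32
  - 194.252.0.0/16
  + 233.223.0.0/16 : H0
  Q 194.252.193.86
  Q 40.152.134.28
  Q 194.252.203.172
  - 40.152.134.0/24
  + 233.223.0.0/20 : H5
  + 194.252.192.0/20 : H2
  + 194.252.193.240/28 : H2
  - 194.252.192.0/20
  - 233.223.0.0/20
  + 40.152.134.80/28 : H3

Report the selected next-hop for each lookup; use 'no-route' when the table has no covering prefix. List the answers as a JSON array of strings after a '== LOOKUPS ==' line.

Process each operation:
  + 233.223.0.0/24 (H5) depth=24
  - 233.223.0.0/24 clear@24
  + 40.144.0.0/12 (H1) depth=12
  lookup 40.144.44.250: bits 001010001001 walk d0:-→d1:-→d2:-→d3:-→d4:-→d5:-→d6:-→d7:-→d8:-→d9:-→d10:-→d11:-→d12:H1 -> H1
  + 40.152.0.0/14 (H1) depth=14
  lookup 40.152.0.5: bits 00101000100110 walk d0:-→d1:-→d2:-→d3:-→d4:-→d5:-→d6:-→d7:-→d8:-→d9:-→d10:-→d11:-→d12:H1→d13:-→d14:H1 -> H1
  - 40.152.0.0/14 clear@14
  + 194.252.0.0/16 (H1) depth=16
  lookup 194.252.0.108: bits 1100001011111100 walk d0:-→d1:-→d2:-→d3:-→d4:-→d5:-→d6:-→d7:-→d8:-→d9:-→d10:-→d11:-→d12:-→d13:-→d14:-→d15:-→d16:H1 -> H1
  - 40.144.0.0/12 clear@12
  + 40.152.134.0/24 (H5) depth=24
  lookup 40.152.134.2: bits 001010001001100010000110 walk d0:-→d1:-→d2:-→d3:-→d4:-→d5:-→d6:-→d7:-→d8:-→d9:-→d10:-→d11:-→d12:-→d13:-→d14:-→d15:-→d16:-→d17:-→d18:-→d19:-→d20:-→d21:-→d22:-→d23:-→d24:H5 -> H5
  lookup 194.252.39.77: bits 1100001011111100 walk d0:-→d1:-→d2:-→d3:-→d4:-→d5:-→d6:-→d7:-→d8:-→d9:-→d10:-→d11:-→d12:-→d13:-→d14:-→d15:-→d16:H1 -> H1
  + 234.15.65.240/28 (H2) depth=28
  + 40.152.134.80/32 (H3) depth=32
  + 234.15.65.251/32 (H1) depth=32
  + 194.252.192.0/19 (H2) depth=19
  + 0.0.0.0/0 (H4) depth=0
  lookup 194.252.3.203: bits 1100001011111100 walk d0:H4→d1:-→d2:-→d3:-→d4:-→d5:-→d6:-→d7:-→d8:-→d9:-→d10:-→d11:-→d12:-→d13:-→d14:-→d15:-→d16:H1 -> H1
  + 0.0.0.0/0 (H3) depth=0
  lookup 194.252.0.170: bits 1100001011111100 walk d0:H3→d1:-→d2:-→d3:-→d4:-→d5:-→d6:-→d7:-→d8:-→d9:-→d10:-→d11:-→d12:-→d13:-→d14:-→d15:-→d16:H1 -> H1
  lookup 40.152.134.80: bits 00101000100110001000011001010000 walk d0:H3→d1:-→d2:-→d3:-→d4:-→d5:-→d6:-→d7:-→d8:-→d9:-→d10:-→d11:-→d12:-→d13:-→d14:-→d15:-→d16:-→d17:-→d18:-→d19:-→d20:-→d21:-→d22:-→d23:-→d24:H5→d25:-→d26:-→d27:-→d28:-→d29:-→d30:-→d31:-→d32:H3 -> H3
  + 232.0.0.0/7 (H2) depth=7
  - 234.15.65.251/32 clear@32
  - 194.252.0.0/16 clear@16
  + 233.223.0.0/16 (H0) depth=16
  lookup 194.252.193.86: bits 1100001011111100110 walk d0:H3→d1:-→d2:-→d3:-→d4:-→d5:-→d6:-→d7:-→d8:-→d9:-→d10:-→d11:-→d12:-→d13:-→d14:-→d15:-→d16:-→d17:-→d18:-→d19:H2 -> H2
  lookup 40.152.134.28: bits 0010100010011000100001100 walk d0:H3→d1:-→d2:-→d3:-→d4:-→d5:-→d6:-→d7:-→d8:-→d9:-→d10:-→d11:-→d12:-→d13:-→d14:-→d15:-→d16:-→d17:-→d18:-→d19:-→d20:-→d21:-→d22:-→d23:-→d24:H5→d25:- -> H5
  lookup 194.252.203.172: bits 1100001011111100110 walk d0:H3→d1:-→d2:-→d3:-→d4:-→d5:-→d6:-→d7:-→d8:-→d9:-→d10:-→d11:-→d12:-→d13:-→d14:-→d15:-→d16:-→d17:-→d18:-→d19:H2 -> H2
  - 40.152.134.0/24 clear@24
  + 233.223.0.0/20 (H5) depth=20
  + 194.252.192.0/20 (H2) depth=20
  + 194.252.193.240/28 (H2) depth=28
  - 194.252.192.0/20 clear@20
  - 233.223.0.0/20 clear@20
  + 40.152.134.80/28 (H3) depth=28

== LOOKUPS ==
["H1","H1","H1","H5","H1","H1","H1","H3","H2","H5","H2"]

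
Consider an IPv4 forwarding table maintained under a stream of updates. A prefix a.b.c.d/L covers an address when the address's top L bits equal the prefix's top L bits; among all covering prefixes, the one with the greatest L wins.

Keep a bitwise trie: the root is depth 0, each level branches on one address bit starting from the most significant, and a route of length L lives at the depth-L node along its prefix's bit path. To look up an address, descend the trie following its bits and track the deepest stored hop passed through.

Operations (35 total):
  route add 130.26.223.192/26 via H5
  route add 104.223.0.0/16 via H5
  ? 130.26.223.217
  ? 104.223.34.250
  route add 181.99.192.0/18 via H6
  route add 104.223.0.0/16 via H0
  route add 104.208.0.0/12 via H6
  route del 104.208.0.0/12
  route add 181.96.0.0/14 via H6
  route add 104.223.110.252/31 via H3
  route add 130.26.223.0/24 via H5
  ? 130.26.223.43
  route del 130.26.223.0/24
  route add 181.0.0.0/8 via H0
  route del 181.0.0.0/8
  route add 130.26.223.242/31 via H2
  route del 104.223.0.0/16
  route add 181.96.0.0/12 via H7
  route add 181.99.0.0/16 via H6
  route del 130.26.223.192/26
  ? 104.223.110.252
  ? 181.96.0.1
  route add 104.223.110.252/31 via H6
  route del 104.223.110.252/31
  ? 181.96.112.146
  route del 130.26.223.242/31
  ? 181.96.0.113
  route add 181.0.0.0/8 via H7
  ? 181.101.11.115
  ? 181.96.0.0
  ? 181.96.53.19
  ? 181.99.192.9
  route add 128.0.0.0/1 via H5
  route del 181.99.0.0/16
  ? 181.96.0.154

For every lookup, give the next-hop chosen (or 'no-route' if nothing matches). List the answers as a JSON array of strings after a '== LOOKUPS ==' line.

Trace:
  + 130.26.223.192/26 (H5) depth=26
  + 104.223.0.0/16 (H5) depth=16
  ? 130.26.223.217  path d0:-→d1:-→d2:-→d3:-→d4:-→d5:-→d6:-→d7:-→d8:-→d9:-→d10:-→d11:-→d12:-→d13:-→d14:-→d15:-→d16:-→d17:-→d18:-→d19:-→d20:-→d21:-→d22:-→d23:-→d24:-→d25:-→d26:H5  best=H5
  ? 104.223.34.250  path d0:-→d1:-→d2:-→d3:-→d4:-→d5:-→d6:-→d7:-→d8:-→d9:-→d10:-→d11:-→d12:-→d13:-→d14:-→d15:-→d16:H5  best=H5
  + 181.99.192.0/18 (H6) depth=18
  + 104.223.0.0/16 (H0) depth=16
  + 104.208.0.0/12 (H6) depth=12
  - 104.208.0.0/12 clear@12
  + 181.96.0.0/14 (H6) depth=14
  + 104.223.110.252/31 (H3) depth=31
  + 130.26.223.0/24 (H5) depth=24
  ? 130.26.223.43  path d0:-→d1:-→d2:-→d3:-→d4:-→d5:-→d6:-→d7:-→d8:-→d9:-→d10:-→d11:-→d12:-→d13:-→d14:-→d15:-→d16:-→d17:-→d18:-→d19:-→d20:-→d21:-→d22:-→d23:-→d24:H5  best=H5
  - 130.26.223.0/24 clear@24
  + 181.0.0.0/8 (H0) depth=8
  - 181.0.0.0/8 clear@8
  + 130.26.223.242/31 (H2) depth=31
  - 104.223.0.0/16 clear@16
  + 181.96.0.0/12 (H7) depth=12
  + 181.99.0.0/16 (H6) depth=16
  - 130.26.223.192/26 clear@26
  ? 104.223.110.252  path d0:-→d1:-→d2:-→d3:-→d4:-→d5:-→d6:-→d7:-→d8:-→d9:-→d10:-→d11:-→d12:-→d13:-→d14:-→d15:-→d16:-→d17:-→d18:-→d19:-→d20:-→d21:-→d22:-→d23:-→d24:-→d25:-→d26:-→d27:-→d28:-→d29:-→d30:-→d31:H3  best=H3
  ? 181.96.0.1  path d0:-→d1:-→d2:-→d3:-→d4:-→d5:-→d6:-→d7:-→d8:-→d9:-→d10:-→d11:-→d12:H7→d13:-→d14:H6  best=H6
  + 104.223.110.252/31 (H6) depth=31
  - 104.223.110.252/31 clear@31
  ? 181.96.112.146  path d0:-→d1:-→d2:-→d3:-→d4:-→d5:-→d6:-→d7:-→d8:-→d9:-→d10:-→d11:-→d12:H7→d13:-→d14:H6  best=H6
  - 130.26.223.242/31 clear@31
  ? 181.96.0.113  path d0:-→d1:-→d2:-→d3:-→d4:-→d5:-→d6:-→d7:-→d8:-→d9:-→d10:-→d11:-→d12:H7→d13:-→d14:H6  best=H6
  + 181.0.0.0/8 (H7) depth=8
  ? 181.101.11.115  path d0:-→d1:-→d2:-→d3:-→d4:-→d5:-→d6:-→d7:-→d8:H7→d9:-→d10:-→d11:-→d12:H7→d13:-  best=H7
  ? 181.96.0.0  path d0:-→d1:-→d2:-→d3:-→d4:-→d5:-→d6:-→d7:-→d8:H7→d9:-→d10:-→d11:-→d12:H7→d13:-→d14:H6  best=H6
  ? 181.96.53.19  path d0:-→d1:-→d2:-→d3:-→d4:-→d5:-→d6:-→d7:-→d8:H7→d9:-→d10:-→d11:-→d12:H7→d13:-→d14:H6  best=H6
  ? 181.99.192.9  path d0:-→d1:-→d2:-→d3:-→d4:-→d5:-→d6:-→d7:-→d8:H7→d9:-→d10:-→d11:-→d12:H7→d13:-→d14:H6→d15:-→d16:H6→d17:-→d18:H6  best=H6
  + 128.0.0.0/1 (H5) depth=1
  - 181.99.0.0/16 clear@16
  ? 181.96.0.154  path d0:-→d1:H5→d2:-→d3:-→d4:-→d5:-→d6:-→d7:-→d8:H7→d9:-→d10:-→d11:-→d12:H7→d13:-→d14:H6  best=H6

== LOOKUPS ==
["H5","H5","H5","H3","H6","H6","H6","H7","H6","H6","H6","H6"]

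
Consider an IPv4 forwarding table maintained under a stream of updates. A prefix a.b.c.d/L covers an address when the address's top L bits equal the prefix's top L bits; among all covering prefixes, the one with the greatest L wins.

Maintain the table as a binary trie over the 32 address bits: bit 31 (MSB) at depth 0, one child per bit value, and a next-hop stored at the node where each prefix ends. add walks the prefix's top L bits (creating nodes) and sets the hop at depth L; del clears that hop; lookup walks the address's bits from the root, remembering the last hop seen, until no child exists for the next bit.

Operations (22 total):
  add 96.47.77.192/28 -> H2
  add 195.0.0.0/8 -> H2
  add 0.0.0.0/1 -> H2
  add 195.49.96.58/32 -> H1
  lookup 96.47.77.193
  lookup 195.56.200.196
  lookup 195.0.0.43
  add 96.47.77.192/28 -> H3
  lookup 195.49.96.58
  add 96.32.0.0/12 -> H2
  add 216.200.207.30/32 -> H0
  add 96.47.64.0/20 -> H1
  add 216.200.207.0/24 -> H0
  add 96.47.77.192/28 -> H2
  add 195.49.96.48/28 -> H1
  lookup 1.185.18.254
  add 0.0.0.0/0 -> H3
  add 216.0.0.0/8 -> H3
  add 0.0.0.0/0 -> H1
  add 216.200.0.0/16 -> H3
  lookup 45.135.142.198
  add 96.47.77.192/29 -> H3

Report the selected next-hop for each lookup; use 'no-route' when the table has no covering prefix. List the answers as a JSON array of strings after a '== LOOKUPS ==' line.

Apply in order:
  add 96.47.77.192/28 -> H2 at depth 28
  add 195.0.0.0/8 -> H2 at depth 8
  add 0.0.0.0/1 -> H2 at depth 1
  add 195.49.96.58/32 -> H1 at depth 32
  ? 96.47.77.193  path d0:-→d1:H2→d2:-→d3:-→d4:-→d5:-→d6:-→d7:-→d8:-→d9:-→d10:-→d11:-→d12:-→d13:-→d14:-→d15:-→d16:-→d17:-→d18:-→d19:-→d20:-→d21:-→d22:-→d23:-→d24:-→d25:-→d26:-→d27:-→d28:H2  best=H2
  ? 195.56.200.196  path d0:-→d1:-→d2:-→d3:-→d4:-→d5:-→d6:-→d7:-→d8:H2→d9:-→d10:-→d11:-→d12:-  best=H2
  ? 195.0.0.43  path d0:-→d1:-→d2:-→d3:-→d4:-→d5:-→d6:-→d7:-→d8:H2→d9:-→d10:-  best=H2
  add 96.47.77.192/28 -> H3 at depth 28
  ? 195.49.96.58  path d0:-→d1:-→d2:-→d3:-→d4:-→d5:-→d6:-→d7:-→d8:H2→d9:-→d10:-→d11:-→d12:-→d13:-→d14:-→d15:-→d16:-→d17:-→d18:-→d19:-→d20:-→d21:-→d22:-→d23:-→d24:-→d25:-→d26:-→d27:-→d28:-→d29:-→d30:-→d31:-→d32:H1  best=H1
  add 96.32.0.0/12 -> H2 at depth 12
  add 216.200.207.30/32 -> H0 at depth 32
  add 96.47.64.0/20 -> H1 at depth 20
  add 216.200.207.0/24 -> H0 at depth 24
  add 96.47.77.192/28 -> H2 at depth 28
  add 195.49.96.48/28 -> H1 at depth 28
  ? 1.185.18.254  path d0:-→d1:H2  best=H2
  add 0.0.0.0/0 -> H3 at depth 0
  add 216.0.0.0/8 -> H3 at depth 8
  add 0.0.0.0/0 -> H1 at depth 0
  add 216.200.0.0/16 -> H3 at depth 16
  ? 45.135.142.198  path d0:H1→d1:H2  best=H2
  add 96.47.77.192/29 -> H3 at depth 29

== LOOKUPS ==
["H2","H2","H2","H1","H2","H2"]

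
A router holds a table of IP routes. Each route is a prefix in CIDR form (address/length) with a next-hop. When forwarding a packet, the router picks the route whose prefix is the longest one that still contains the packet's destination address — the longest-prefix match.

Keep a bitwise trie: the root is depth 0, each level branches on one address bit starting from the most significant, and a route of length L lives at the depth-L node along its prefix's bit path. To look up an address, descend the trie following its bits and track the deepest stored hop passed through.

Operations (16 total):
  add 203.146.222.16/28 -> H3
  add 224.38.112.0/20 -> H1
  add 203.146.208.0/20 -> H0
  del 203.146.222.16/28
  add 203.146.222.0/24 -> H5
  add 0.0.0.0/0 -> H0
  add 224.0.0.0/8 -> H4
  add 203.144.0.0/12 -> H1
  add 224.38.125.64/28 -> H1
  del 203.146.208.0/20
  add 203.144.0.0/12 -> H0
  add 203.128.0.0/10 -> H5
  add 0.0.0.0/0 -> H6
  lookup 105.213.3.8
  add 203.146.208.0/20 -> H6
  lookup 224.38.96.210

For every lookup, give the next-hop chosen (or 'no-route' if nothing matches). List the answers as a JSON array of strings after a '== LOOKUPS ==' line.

Process each operation:
  add 203.146.222.16/28 -> H3 at depth 28
  add 224.38.112.0/20 -> H1 at depth 20
  add 203.146.208.0/20 -> H0 at depth 20
  del 203.146.222.16/28 (clear depth 28)
  add 203.146.222.0/24 -> H5 at depth 24
  add 0.0.0.0/0 -> H0 at depth 0
  add 224.0.0.0/8 -> H4 at depth 8
  add 203.144.0.0/12 -> H1 at depth 12
  add 224.38.125.64/28 -> H1 at depth 28
  del 203.146.208.0/20 (clear depth 20)
  add 203.144.0.0/12 -> H0 at depth 12
  add 203.128.0.0/10 -> H5 at depth 10
  add 0.0.0.0/0 -> H6 at depth 0
  lookup 105.213.3.8: bits ε walk d0:H6 -> H6
  add 203.146.208.0/20 -> H6 at depth 20
  lookup 224.38.96.210: bits 1110000000100110011 walk d0:H6→d1:-→d2:-→d3:-→d4:-→d5:-→d6:-→d7:-→d8:H4→d9:-→d10:-→d11:-→d12:-→d13:-→d14:-→d15:-→d16:-→d17:-→d18:-→d19:- -> H4

== LOOKUPS ==
["H6","H4"]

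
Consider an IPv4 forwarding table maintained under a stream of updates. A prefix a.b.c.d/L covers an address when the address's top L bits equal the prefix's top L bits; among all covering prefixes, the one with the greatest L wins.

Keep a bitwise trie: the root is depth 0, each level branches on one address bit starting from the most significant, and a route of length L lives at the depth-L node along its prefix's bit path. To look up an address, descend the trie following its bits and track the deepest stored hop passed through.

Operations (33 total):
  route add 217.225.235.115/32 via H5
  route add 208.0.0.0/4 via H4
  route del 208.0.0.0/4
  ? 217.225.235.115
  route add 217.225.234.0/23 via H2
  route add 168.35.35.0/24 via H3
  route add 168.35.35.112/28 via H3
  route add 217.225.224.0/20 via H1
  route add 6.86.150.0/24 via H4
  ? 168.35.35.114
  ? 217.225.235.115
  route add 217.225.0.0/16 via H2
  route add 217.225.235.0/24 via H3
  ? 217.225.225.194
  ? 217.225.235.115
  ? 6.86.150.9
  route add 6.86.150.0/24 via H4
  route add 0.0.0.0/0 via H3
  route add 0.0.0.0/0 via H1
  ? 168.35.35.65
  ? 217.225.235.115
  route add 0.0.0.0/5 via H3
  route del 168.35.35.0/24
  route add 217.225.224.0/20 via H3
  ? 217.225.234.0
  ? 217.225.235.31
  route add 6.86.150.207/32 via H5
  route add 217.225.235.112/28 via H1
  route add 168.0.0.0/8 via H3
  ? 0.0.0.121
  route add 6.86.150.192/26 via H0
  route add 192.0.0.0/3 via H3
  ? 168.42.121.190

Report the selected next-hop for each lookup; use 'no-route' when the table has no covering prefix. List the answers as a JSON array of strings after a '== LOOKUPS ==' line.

Trace:
  add 217.225.235.115/32 -> H5 at depth 32
  add 208.0.0.0/4 -> H4 at depth 4
  del 208.0.0.0/4 (clear depth 4)
  Q 217.225.235.115: descend 11011001111000011110101101110011 ; hops seen [H5] ; pick H5
  add 217.225.234.0/23 -> H2 at depth 23
  add 168.35.35.0/24 -> H3 at depth 24
  add 168.35.35.112/28 -> H3 at depth 28
  add 217.225.224.0/20 -> H1 at depth 20
  add 6.86.150.0/24 -> H4 at depth 24
  Q 168.35.35.114: descend 1010100000100011001000110111 ; hops seen [H3,H3] ; pick H3
  Q 217.225.235.115: descend 11011001111000011110101101110011 ; hops seen [H1,H2,H5] ; pick H5
  add 217.225.0.0/16 -> H2 at depth 16
  add 217.225.235.0/24 -> H3 at depth 24
  Q 217.225.225.194: descend 11011001111000011110 ; hops seen [H2,H1] ; pick H1
  Q 217.225.235.115: descend 11011001111000011110101101110011 ; hops seen [H2,H1,H2,H3,H5] ; pick H5
  Q 6.86.150.9: descend 000001100101011010010110 ; hops seen [H4] ; pick H4
  add 6.86.150.0/24 -> H4 at depth 24
  add 0.0.0.0/0 -> H3 at depth 0
  add 0.0.0.0/0 -> H1 at depth 0
  Q 168.35.35.65: descend 10101000001000110010001101 ; hops seen [H1,H3] ; pick H3
  Q 217.225.235.115: descend 11011001111000011110101101110011 ; hops seen [H1,H2,H1,H2,H3,H5] ; pick H5
  add 0.0.0.0/5 -> H3 at depth 5
  del 168.35.35.0/24 (clear depth 24)
  add 217.225.224.0/20 -> H3 at depth 20
  Q 217.225.234.0: descend 11011001111000011110101 ; hops seen [H1,H2,H3,H2] ; pick H2
  Q 217.225.235.31: descend 1101100111100001111010110 ; hops seen [H1,H2,H3,H2,H3] ; pick H3
  add 6.86.150.207/32 -> H5 at depth 32
  add 217.225.235.112/28 -> H1 at depth 28
  add 168.0.0.0/8 -> H3 at depth 8
  Q 0.0.0.121: descend 00000 ; hops seen [H1,H3] ; pick H3
  add 6.86.150.192/26 -> H0 at depth 26
  add 192.0.0.0/3 -> H3 at depth 3
  Q 168.42.121.190: descend 101010000010 ; hops seen [H1,H3] ; pick H3

== LOOKUPS ==
["H5","H3","H5","H1","H5","H4","H3","H5","H2","H3","H3","H3"]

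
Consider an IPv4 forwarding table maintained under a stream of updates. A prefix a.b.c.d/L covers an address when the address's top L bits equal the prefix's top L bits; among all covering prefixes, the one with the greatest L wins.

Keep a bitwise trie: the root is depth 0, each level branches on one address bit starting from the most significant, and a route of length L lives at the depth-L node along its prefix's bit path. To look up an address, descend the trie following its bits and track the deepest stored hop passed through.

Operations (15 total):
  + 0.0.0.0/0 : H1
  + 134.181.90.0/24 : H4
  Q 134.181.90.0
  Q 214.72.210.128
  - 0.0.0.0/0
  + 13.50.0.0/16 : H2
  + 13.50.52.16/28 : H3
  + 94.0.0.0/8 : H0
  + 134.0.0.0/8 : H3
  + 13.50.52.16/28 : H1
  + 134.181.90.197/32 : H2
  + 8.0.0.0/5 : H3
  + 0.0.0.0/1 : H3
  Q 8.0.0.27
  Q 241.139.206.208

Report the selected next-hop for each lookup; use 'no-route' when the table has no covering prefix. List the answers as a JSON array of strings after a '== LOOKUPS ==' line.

Apply in order:
  + 0.0.0.0/0 (H1) depth=0
  + 134.181.90.0/24 (H4) depth=24
  ? 134.181.90.0  path d0:H1→d1:-→d2:-→d3:-→d4:-→d5:-→d6:-→d7:-→d8:-→d9:-→d10:-→d11:-→d12:-→d13:-→d14:-→d15:-→d16:-→d17:-→d18:-→d19:-→d20:-→d21:-→d22:-→d23:-→d24:H4  best=H4
  ? 214.72.210.128  path d0:H1→d1:-  best=H1
  del 0.0.0.0/0 (clear depth 0)
  + 13.50.0.0/16 (H2) depth=16
  + 13.50.52.16/28 (H3) depth=28
  + 94.0.0.0/8 (H0) depth=8
  + 134.0.0.0/8 (H3) depth=8
  + 13.50.52.16/28 (H1) depth=28
  + 134.181.90.197/32 (H2) depth=32
  + 8.0.0.0/5 (H3) depth=5
  + 0.0.0.0/1 (H3) depth=1
  ? 8.0.0.27  path d0:-→d1:H3→d2:-→d3:-→d4:-→d5:H3  best=H3
  ? 241.139.206.208  path d0:-→d1:-  best=no-route

== LOOKUPS ==
["H4","H1","H3","no-route"]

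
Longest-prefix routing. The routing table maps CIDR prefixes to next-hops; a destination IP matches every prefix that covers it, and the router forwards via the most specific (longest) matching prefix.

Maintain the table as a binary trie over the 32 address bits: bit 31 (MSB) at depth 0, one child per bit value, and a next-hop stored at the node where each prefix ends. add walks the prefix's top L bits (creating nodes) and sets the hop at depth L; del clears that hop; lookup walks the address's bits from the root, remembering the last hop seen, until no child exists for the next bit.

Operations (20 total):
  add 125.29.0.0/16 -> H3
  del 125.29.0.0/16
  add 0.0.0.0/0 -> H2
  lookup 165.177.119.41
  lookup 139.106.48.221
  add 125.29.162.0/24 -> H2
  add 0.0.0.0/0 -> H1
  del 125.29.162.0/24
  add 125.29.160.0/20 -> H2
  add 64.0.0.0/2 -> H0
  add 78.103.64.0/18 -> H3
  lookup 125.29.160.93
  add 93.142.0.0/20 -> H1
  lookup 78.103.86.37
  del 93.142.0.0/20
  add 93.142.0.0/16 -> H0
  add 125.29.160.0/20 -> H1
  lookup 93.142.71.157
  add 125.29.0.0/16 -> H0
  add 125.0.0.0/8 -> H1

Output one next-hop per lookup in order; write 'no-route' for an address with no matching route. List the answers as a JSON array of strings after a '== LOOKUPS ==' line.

Process each operation:
  add 125.29.0.0/16 -> H3 at depth 16
  del 125.29.0.0/16 (clear depth 16)
  add 0.0.0.0/0 -> H2 at depth 0
  Q 165.177.119.41: descend ε ; hops seen [H2] ; pick H2
  Q 139.106.48.221: descend ε ; hops seen [H2] ; pick H2
  add 125.29.162.0/24 -> H2 at depth 24
  add 0.0.0.0/0 -> H1 at depth 0
  del 125.29.162.0/24 (clear depth 24)
  add 125.29.160.0/20 -> H2 at depth 20
  add 64.0.0.0/2 -> H0 at depth 2
  add 78.103.64.0/18 -> H3 at depth 18
  Q 125.29.160.93: descend 0111110100011101101000 ; hops seen [H1,H0,H2] ; pick H2
  add 93.142.0.0/20 -> H1 at depth 20
  Q 78.103.86.37: descend 010011100110011101 ; hops seen [H1,H0,H3] ; pick H3
  del 93.142.0.0/20 (clear depth 20)
  add 93.142.0.0/16 -> H0 at depth 16
  add 125.29.160.0/20 -> H1 at depth 20
  Q 93.142.71.157: descend 01011101100011100 ; hops seen [H1,H0,H0] ; pick H0
  add 125.29.0.0/16 -> H0 at depth 16
  add 125.0.0.0/8 -> H1 at depth 8

== LOOKUPS ==
["H2","H2","H2","H3","H0"]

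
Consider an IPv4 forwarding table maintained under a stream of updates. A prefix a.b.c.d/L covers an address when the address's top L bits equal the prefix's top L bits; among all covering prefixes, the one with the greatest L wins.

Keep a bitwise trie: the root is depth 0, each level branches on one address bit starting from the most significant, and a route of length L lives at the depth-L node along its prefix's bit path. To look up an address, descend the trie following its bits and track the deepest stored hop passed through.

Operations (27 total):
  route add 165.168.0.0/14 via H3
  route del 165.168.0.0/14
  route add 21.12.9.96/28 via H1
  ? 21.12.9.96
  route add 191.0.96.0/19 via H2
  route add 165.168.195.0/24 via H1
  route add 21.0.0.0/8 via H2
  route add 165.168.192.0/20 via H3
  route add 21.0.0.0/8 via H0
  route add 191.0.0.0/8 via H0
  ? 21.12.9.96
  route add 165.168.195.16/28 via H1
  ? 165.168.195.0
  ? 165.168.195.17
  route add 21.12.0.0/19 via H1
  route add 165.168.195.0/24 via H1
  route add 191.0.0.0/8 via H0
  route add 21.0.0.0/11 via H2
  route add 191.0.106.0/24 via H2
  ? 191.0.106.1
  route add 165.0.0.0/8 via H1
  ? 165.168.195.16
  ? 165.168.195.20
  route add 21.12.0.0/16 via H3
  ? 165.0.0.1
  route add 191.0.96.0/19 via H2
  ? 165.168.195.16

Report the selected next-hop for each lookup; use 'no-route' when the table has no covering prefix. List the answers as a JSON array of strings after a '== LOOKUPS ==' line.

Process each operation:
  + 165.168.0.0/14 (H3) depth=14
  - 165.168.0.0/14 clear@14
  + 21.12.9.96/28 (H1) depth=28
  Q 21.12.9.96: descend 0001010100001100000010010110 ; hops seen [H1] ; pick H1
  + 191.0.96.0/19 (H2) depth=19
  + 165.168.195.0/24 (H1) depth=24
  + 21.0.0.0/8 (H2) depth=8
  + 165.168.192.0/20 (H3) depth=20
  + 21.0.0.0/8 (H0) depth=8
  + 191.0.0.0/8 (H0) depth=8
  Q 21.12.9.96: descend 0001010100001100000010010110 ; hops seen [H0,H1] ; pick H1
  + 165.168.195.16/28 (H1) depth=28
  Q 165.168.195.0: descend 101001011010100011000011000 ; hops seen [H3,H1] ; pick H1
  Q 165.168.195.17: descend 1010010110101000110000110001 ; hops seen [H3,H1,H1] ; pick H1
  + 21.12.0.0/19 (H1) depth=19
  + 165.168.195.0/24 (H1) depth=24
  + 191.0.0.0/8 (H0) depth=8
  + 21.0.0.0/11 (H2) depth=11
  + 191.0.106.0/24 (H2) depth=24
  Q 191.0.106.1: descend 101111110000000001101010 ; hops seen [H0,H2,H2] ; pick H2
  + 165.0.0.0/8 (H1) depth=8
  Q 165.168.195.16: descend 1010010110101000110000110001 ; hops seen [H1,H3,H1,H1] ; pick H1
  Q 165.168.195.20: descend 1010010110101000110000110001 ; hops seen [H1,H3,H1,H1] ; pick H1
  + 21.12.0.0/16 (H3) depth=16
  Q 165.0.0.1: descend 10100101 ; hops seen [H1] ; pick H1
  + 191.0.96.0/19 (H2) depth=19
  Q 165.168.195.16: descend 1010010110101000110000110001 ; hops seen [H1,H3,H1,H1] ; pick H1

== LOOKUPS ==
["H1","H1","H1","H1","H2","H1","H1","H1","H1"]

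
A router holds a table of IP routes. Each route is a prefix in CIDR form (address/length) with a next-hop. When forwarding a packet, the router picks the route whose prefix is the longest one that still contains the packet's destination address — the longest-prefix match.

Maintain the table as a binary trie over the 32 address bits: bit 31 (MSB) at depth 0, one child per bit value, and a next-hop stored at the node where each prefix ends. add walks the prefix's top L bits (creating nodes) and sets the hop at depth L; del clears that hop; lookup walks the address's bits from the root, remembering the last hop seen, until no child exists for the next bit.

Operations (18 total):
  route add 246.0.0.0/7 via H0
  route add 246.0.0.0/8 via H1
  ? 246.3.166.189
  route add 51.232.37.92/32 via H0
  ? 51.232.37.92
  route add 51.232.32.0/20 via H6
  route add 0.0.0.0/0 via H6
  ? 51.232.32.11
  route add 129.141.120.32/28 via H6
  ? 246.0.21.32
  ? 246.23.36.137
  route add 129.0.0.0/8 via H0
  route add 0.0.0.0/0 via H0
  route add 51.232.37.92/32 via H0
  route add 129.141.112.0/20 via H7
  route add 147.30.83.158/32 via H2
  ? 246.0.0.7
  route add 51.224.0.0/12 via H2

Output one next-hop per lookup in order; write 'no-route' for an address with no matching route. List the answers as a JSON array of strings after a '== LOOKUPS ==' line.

Trace:
  add 246.0.0.0/7 -> H0 at depth 7
  add 246.0.0.0/8 -> H1 at depth 8
  ? 246.3.166.189  path d0:-→d1:-→d2:-→d3:-→d4:-→d5:-→d6:-→d7:H0→d8:H1  best=H1
  add 51.232.37.92/32 -> H0 at depth 32
  ? 51.232.37.92  path d0:-→d1:-→d2:-→d3:-→d4:-→d5:-→d6:-→d7:-→d8:-→d9:-→d10:-→d11:-→d12:-→d13:-→d14:-→d15:-→d16:-→d17:-→d18:-→d19:-→d20:-→d21:-→d22:-→d23:-→d24:-→d25:-→d26:-→d27:-→d28:-→d29:-→d30:-→d31:-→d32:H0  best=H0
  add 51.232.32.0/20 -> H6 at depth 20
  add 0.0.0.0/0 -> H6 at depth 0
  ? 51.232.32.11  path d0:H6→d1:-→d2:-→d3:-→d4:-→d5:-→d6:-→d7:-→d8:-→d9:-→d10:-→d11:-→d12:-→d13:-→d14:-→d15:-→d16:-→d17:-→d18:-→d19:-→d20:H6→d21:-  best=H6
  add 129.141.120.32/28 -> H6 at depth 28
  ? 246.0.21.32  path d0:H6→d1:-→d2:-→d3:-→d4:-→d5:-→d6:-→d7:H0→d8:H1  best=H1
  ? 246.23.36.137  path d0:H6→d1:-→d2:-→d3:-→d4:-→d5:-→d6:-→d7:H0→d8:H1  best=H1
  add 129.0.0.0/8 -> H0 at depth 8
  add 0.0.0.0/0 -> H0 at depth 0
  add 51.232.37.92/32 -> H0 at depth 32
  add 129.141.112.0/20 -> H7 at depth 20
  add 147.30.83.158/32 -> H2 at depth 32
  ? 246.0.0.7  path d0:H0→d1:-→d2:-→d3:-→d4:-→d5:-→d6:-→d7:H0→d8:H1  best=H1
  add 51.224.0.0/12 -> H2 at depth 12

== LOOKUPS ==
["H1","H0","H6","H1","H1","H1"]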